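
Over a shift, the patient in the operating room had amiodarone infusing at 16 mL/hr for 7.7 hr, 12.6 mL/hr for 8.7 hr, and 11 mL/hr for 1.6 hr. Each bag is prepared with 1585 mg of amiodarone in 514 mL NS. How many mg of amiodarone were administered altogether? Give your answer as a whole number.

772 mg

Concentration = 1585 mg ÷ 514 mL = 3.083658 mg/mL
Stage 1: 16 mL/hr × 7.7 hr = 123.2 mL → 123.2 mL × 3.083658 mg/mL = 379.9066 mg
Stage 2: 12.6 mL/hr × 8.7 hr = 109.62 mL → 109.62 mL × 3.083658 mg/mL = 338.0305 mg
Stage 3: 11 mL/hr × 1.6 hr = 17.6 mL → 17.6 mL × 3.083658 mg/mL = 54.27237 mg
Total = 379.9066 + 338.0305 + 54.27237 = 772.2095 mg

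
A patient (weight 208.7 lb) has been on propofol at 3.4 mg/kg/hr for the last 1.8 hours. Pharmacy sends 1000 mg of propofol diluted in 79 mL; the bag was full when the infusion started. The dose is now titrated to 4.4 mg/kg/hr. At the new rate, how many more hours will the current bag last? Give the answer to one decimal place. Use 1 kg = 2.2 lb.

1.0 hours

Initial rate:
Weight = 208.7 lb ÷ 2.2 lb/kg = 94.86364 kg
Dose = 3.4 mg/kg/hr × 94.86364 kg = 322.5364 mg/hr
Concentration = 1000 mg ÷ 79 mL = 12.65823 mg/mL
Rate = 322.5364 mg/hr ÷ 12.65823 mg/mL = 25.48037 mL/hr
Volume infused so far = 25.48037 mL/hr × 1.8 hr = 45.86467 mL
Volume remaining = 79 − 45.86467 = 33.13533 mL
New rate:
Dose = 4.4 mg/kg/hr × 94.86364 kg = 417.4 mg/hr
Rate = 417.4 mg/hr ÷ 12.65823 mg/mL = 32.9746 mL/hr
Time remaining = 33.13533 mL ÷ 32.9746 mL/hr = 1.004874 hr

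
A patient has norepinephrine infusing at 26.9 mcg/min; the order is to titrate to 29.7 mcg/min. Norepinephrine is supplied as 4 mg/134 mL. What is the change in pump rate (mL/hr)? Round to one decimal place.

5.6 mL/hr

At the current dose:
26.9 mcg/min × 60 min/hr = 1614 mcg/hr
Concentration = 4 mg ÷ 134 mL = 0.02985075 mg/mL = 29.85075 mcg/mL
Rate = 1614 mcg/hr ÷ 29.85075 mcg/mL = 54.069 mL/hr
At the new dose:
29.7 mcg/min × 60 min/hr = 1782 mcg/hr
Rate = 1782 mcg/hr ÷ 29.85075 mcg/mL = 59.697 mL/hr
Change = 59.697 − 54.069 = 5.628 mL/hr → 5.628 mL/hr increase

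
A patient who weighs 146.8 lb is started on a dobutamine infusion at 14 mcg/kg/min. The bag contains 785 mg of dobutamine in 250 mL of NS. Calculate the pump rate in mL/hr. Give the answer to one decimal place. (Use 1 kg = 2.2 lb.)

Weight = 146.8 lb ÷ 2.2 lb/kg = 66.72727 kg
Dose = 14 mcg/kg/min × 66.72727 kg = 934.1818 mcg/min
934.1818 mcg/min × 60 min/hr = 56050.91 mcg/hr
Concentration = 785 mg ÷ 250 mL = 3.14 mg/mL = 3140 mcg/mL
Rate = 56050.91 mcg/hr ÷ 3140 mcg/mL = 17.85061 mL/hr

17.9 mL/hr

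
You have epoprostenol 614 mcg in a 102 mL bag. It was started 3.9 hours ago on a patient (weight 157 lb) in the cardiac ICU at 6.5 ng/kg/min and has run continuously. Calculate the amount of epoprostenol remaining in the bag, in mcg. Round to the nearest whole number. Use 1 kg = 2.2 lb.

505 mcg

Weight = 157 lb ÷ 2.2 lb/kg = 71.36364 kg
Dose = 6.5 ng/kg/min × 71.36364 kg = 463.8636 ng/min
463.8636 ng/min × 60 min/hr = 27831.82 ng/hr
Concentration = 614 mcg ÷ 102 mL = 6.019608 mcg/mL = 6019.608 ng/mL
Rate = 27831.82 ng/hr ÷ 6019.608 ng/mL = 4.623527 mL/hr
Volume infused = 4.623527 mL/hr × 3.9 hr = 18.03175 mL
Volume remaining = 102 − 18.03175 = 83.96825 mL
Drug remaining = 83.96825 mL × 6019.608 ng/mL = 505455.9 ng = 505.4559 mcg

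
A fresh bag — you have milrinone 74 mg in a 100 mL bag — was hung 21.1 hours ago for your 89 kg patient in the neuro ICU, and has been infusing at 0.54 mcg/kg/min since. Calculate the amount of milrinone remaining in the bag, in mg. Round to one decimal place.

13.2 mg

Dose = 0.54 mcg/kg/min × 89 kg = 48.06 mcg/min
48.06 mcg/min × 60 min/hr = 2883.6 mcg/hr
Concentration = 74 mg ÷ 100 mL = 0.74 mg/mL = 740 mcg/mL
Rate = 2883.6 mcg/hr ÷ 740 mcg/mL = 3.896757 mL/hr
Volume infused = 3.896757 mL/hr × 21.1 hr = 82.22157 mL
Volume remaining = 100 − 82.22157 = 17.77843 mL
Drug remaining = 17.77843 mL × 740 mcg/mL = 13156.04 mcg = 13.15604 mg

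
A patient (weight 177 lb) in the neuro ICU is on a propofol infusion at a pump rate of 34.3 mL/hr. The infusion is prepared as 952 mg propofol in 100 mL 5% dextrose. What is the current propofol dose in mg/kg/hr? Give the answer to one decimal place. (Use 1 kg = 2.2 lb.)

Weight = 177 lb ÷ 2.2 lb/kg = 80.45455 kg
Concentration = 952 mg ÷ 100 mL = 9.52 mg/mL
Drug rate = 34.3 mL/hr × 9.52 mg/mL = 326.536 mg/hr
326.536 mg/hr ÷ 80.45455 kg = 4.05864 mg/kg/hr

4.1 mg/kg/hr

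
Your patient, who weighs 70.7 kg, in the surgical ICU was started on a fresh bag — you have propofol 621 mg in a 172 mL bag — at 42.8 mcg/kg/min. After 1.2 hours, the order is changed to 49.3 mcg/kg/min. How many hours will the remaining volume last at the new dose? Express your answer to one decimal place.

Initial rate:
Dose = 42.8 mcg/kg/min × 70.7 kg = 3025.96 mcg/min
3025.96 mcg/min × 60 min/hr = 181557.6 mcg/hr
Concentration = 621 mg ÷ 172 mL = 3.610465 mg/mL = 3610.465 mcg/mL
Rate = 181557.6 mcg/hr ÷ 3610.465 mcg/mL = 50.28649 mL/hr
Volume infused so far = 50.28649 mL/hr × 1.2 hr = 60.34378 mL
Volume remaining = 172 − 60.34378 = 111.6562 mL
New rate:
Dose = 49.3 mcg/kg/min × 70.7 kg = 3485.51 mcg/min
3485.51 mcg/min × 60 min/hr = 209130.6 mcg/hr
Rate = 209130.6 mcg/hr ÷ 3610.465 mcg/mL = 57.92345 mL/hr
Time remaining = 111.6562 mL ÷ 57.92345 mL/hr = 1.927651 hr

1.9 hours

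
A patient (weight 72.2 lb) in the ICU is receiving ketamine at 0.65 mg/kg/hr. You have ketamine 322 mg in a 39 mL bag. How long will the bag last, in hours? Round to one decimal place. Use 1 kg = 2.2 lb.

Weight = 72.2 lb ÷ 2.2 lb/kg = 32.81818 kg
Dose = 0.65 mg/kg/hr × 32.81818 kg = 21.33182 mg/hr
Concentration = 322 mg ÷ 39 mL = 8.25641 mg/mL
Rate = 21.33182 mg/hr ÷ 8.25641 mg/mL = 2.583667 mL/hr
Duration = 39 mL ÷ 2.583667 mL/hr = 15.09482 hr

15.1 hours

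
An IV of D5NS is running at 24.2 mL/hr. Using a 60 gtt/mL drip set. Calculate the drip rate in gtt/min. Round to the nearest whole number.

24.2 mL/hr ÷ 60 min/hr = 0.4033333 mL/min
0.4033333 mL/min × 60 gtt/mL = 24.2 gtt/min

24 gtt/min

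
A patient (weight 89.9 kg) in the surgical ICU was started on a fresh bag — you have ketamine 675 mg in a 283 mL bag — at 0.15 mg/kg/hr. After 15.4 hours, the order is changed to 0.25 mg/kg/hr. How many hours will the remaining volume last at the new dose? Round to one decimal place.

Initial rate:
Dose = 0.15 mg/kg/hr × 89.9 kg = 13.485 mg/hr
Concentration = 675 mg ÷ 283 mL = 2.385159 mg/mL
Rate = 13.485 mg/hr ÷ 2.385159 mg/mL = 5.653711 mL/hr
Volume infused so far = 5.653711 mL/hr × 15.4 hr = 87.06715 mL
Volume remaining = 283 − 87.06715 = 195.9328 mL
New rate:
Dose = 0.25 mg/kg/hr × 89.9 kg = 22.475 mg/hr
Rate = 22.475 mg/hr ÷ 2.385159 mg/mL = 9.422852 mL/hr
Time remaining = 195.9328 mL ÷ 9.422852 mL/hr = 20.79337 hr

20.8 hours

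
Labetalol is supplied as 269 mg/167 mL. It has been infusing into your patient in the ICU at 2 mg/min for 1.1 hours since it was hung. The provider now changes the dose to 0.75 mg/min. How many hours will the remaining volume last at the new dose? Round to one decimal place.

Initial rate:
2 mg/min × 60 min/hr = 120 mg/hr
Concentration = 269 mg ÷ 167 mL = 1.610778 mg/mL
Rate = 120 mg/hr ÷ 1.610778 mg/mL = 74.49814 mL/hr
Volume infused so far = 74.49814 mL/hr × 1.1 hr = 81.94796 mL
Volume remaining = 167 − 81.94796 = 85.05204 mL
New rate:
0.75 mg/min × 60 min/hr = 45 mg/hr
Rate = 45 mg/hr ÷ 1.610778 mg/mL = 27.9368 mL/hr
Time remaining = 85.05204 mL ÷ 27.9368 mL/hr = 3.044444 hr

3.0 hours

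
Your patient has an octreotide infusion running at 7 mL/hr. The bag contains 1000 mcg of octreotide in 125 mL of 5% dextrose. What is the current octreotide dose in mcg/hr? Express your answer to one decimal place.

Concentration = 1000 mcg ÷ 125 mL = 8 mcg/mL
Drug rate = 7 mL/hr × 8 mcg/mL = 56 mcg/hr

56.0 mcg/hr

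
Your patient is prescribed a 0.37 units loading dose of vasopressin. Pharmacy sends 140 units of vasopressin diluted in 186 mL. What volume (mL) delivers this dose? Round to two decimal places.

Concentration = 140 units ÷ 186 mL = 0.7526882 units/mL
Volume = 0.37 units ÷ 0.7526882 units/mL = 0.4915714 mL

0.49 mL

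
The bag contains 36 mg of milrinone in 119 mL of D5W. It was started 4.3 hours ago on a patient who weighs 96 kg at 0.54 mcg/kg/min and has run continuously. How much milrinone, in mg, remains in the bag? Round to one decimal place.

Dose = 0.54 mcg/kg/min × 96 kg = 51.84 mcg/min
51.84 mcg/min × 60 min/hr = 3110.4 mcg/hr
Concentration = 36 mg ÷ 119 mL = 0.302521 mg/mL = 302.521 mcg/mL
Rate = 3110.4 mcg/hr ÷ 302.521 mcg/mL = 10.2816 mL/hr
Volume infused = 10.2816 mL/hr × 4.3 hr = 44.21088 mL
Volume remaining = 119 − 44.21088 = 74.78912 mL
Drug remaining = 74.78912 mL × 302.521 mcg/mL = 22625.28 mcg = 22.62528 mg

22.6 mg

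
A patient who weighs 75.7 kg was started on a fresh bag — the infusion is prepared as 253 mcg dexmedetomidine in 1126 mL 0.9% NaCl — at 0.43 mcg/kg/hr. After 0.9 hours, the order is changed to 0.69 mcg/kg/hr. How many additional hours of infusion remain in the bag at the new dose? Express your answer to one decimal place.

Initial rate:
Dose = 0.43 mcg/kg/hr × 75.7 kg = 32.551 mcg/hr
Concentration = 253 mcg ÷ 1126 mL = 0.2246892 mcg/mL
Rate = 32.551 mcg/hr ÷ 0.2246892 mcg/mL = 144.8712 mL/hr
Volume infused so far = 144.8712 mL/hr × 0.9 hr = 130.3841 mL
Volume remaining = 1126 − 130.3841 = 995.6159 mL
New rate:
Dose = 0.69 mcg/kg/hr × 75.7 kg = 52.233 mcg/hr
Rate = 52.233 mcg/hr ÷ 0.2246892 mcg/mL = 232.4678 mL/hr
Time remaining = 995.6159 mL ÷ 232.4678 mL/hr = 4.282812 hr

4.3 hours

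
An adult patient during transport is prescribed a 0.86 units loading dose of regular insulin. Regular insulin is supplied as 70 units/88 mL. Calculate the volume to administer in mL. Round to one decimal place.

Concentration = 70 units ÷ 88 mL = 0.7954545 units/mL
Volume = 0.86 units ÷ 0.7954545 units/mL = 1.081143 mL

1.1 mL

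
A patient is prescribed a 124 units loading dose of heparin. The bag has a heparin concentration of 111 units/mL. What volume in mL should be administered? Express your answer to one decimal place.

1.1 mL

Volume = 124 units ÷ 111 units/mL = 1.117117 mL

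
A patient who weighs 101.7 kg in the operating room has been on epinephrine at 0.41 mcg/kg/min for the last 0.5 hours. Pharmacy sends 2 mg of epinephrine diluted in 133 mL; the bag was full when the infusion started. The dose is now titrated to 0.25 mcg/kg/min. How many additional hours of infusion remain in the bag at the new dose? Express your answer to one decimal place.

0.5 hours

Initial rate:
Dose = 0.41 mcg/kg/min × 101.7 kg = 41.697 mcg/min
41.697 mcg/min × 60 min/hr = 2501.82 mcg/hr
Concentration = 2 mg ÷ 133 mL = 0.01503759 mg/mL = 15.03759 mcg/mL
Rate = 2501.82 mcg/hr ÷ 15.03759 mcg/mL = 166.371 mL/hr
Volume infused so far = 166.371 mL/hr × 0.5 hr = 83.18551 mL
Volume remaining = 133 − 83.18551 = 49.81449 mL
New rate:
Dose = 0.25 mcg/kg/min × 101.7 kg = 25.425 mcg/min
25.425 mcg/min × 60 min/hr = 1525.5 mcg/hr
Rate = 1525.5 mcg/hr ÷ 15.03759 mcg/mL = 101.4458 mL/hr
Time remaining = 49.81449 mL ÷ 101.4458 mL/hr = 0.4910456 hr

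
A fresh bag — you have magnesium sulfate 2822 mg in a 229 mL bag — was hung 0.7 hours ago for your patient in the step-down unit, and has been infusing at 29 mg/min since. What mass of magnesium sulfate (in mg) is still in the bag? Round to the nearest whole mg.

29 mg/min × 60 min/hr = 1740 mg/hr
Concentration = 2822 mg ÷ 229 mL = 12.32314 mg/mL
Rate = 1740 mg/hr ÷ 12.32314 mg/mL = 141.1977 mL/hr
Volume infused = 141.1977 mL/hr × 0.7 hr = 98.83841 mL
Volume remaining = 229 − 98.83841 = 130.1616 mL
Drug remaining = 130.1616 mL × 12.32314 mg/mL = 1604 mg

1604 mg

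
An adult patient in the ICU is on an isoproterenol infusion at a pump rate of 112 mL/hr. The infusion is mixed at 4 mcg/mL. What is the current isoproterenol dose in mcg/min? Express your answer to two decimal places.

Drug rate = 112 mL/hr × 4 mcg/mL = 448 mcg/hr
448 mcg/hr ÷ 60 min/hr = 7.466667 mcg/min

7.47 mcg/min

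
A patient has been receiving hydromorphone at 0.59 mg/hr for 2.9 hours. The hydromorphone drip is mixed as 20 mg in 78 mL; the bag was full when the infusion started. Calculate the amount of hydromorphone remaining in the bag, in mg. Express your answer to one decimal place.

18.3 mg

Concentration = 20 mg ÷ 78 mL = 0.2564103 mg/mL
Rate = 0.59 mg/hr ÷ 0.2564103 mg/mL = 2.301 mL/hr
Volume infused = 2.301 mL/hr × 2.9 hr = 6.6729 mL
Volume remaining = 78 − 6.6729 = 71.3271 mL
Drug remaining = 71.3271 mL × 0.2564103 mg/mL = 18.289 mg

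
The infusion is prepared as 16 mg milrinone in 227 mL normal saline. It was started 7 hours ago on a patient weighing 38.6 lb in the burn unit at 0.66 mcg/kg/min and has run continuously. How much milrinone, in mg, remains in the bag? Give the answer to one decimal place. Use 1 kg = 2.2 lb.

11.1 mg

Weight = 38.6 lb ÷ 2.2 lb/kg = 17.54545 kg
Dose = 0.66 mcg/kg/min × 17.54545 kg = 11.58 mcg/min
11.58 mcg/min × 60 min/hr = 694.8 mcg/hr
Concentration = 16 mg ÷ 227 mL = 0.07048458 mg/mL = 70.48458 mcg/mL
Rate = 694.8 mcg/hr ÷ 70.48458 mcg/mL = 9.857475 mL/hr
Volume infused = 9.857475 mL/hr × 7 hr = 69.00233 mL
Volume remaining = 227 − 69.00233 = 157.9977 mL
Drug remaining = 157.9977 mL × 70.48458 mcg/mL = 11136.4 mcg = 11.1364 mg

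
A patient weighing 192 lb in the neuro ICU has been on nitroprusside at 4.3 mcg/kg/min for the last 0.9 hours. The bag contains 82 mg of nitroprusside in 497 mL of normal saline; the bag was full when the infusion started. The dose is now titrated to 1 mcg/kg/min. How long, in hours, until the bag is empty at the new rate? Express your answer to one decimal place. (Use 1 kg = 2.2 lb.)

11.8 hours

Initial rate:
Weight = 192 lb ÷ 2.2 lb/kg = 87.27273 kg
Dose = 4.3 mcg/kg/min × 87.27273 kg = 375.2727 mcg/min
375.2727 mcg/min × 60 min/hr = 22516.36 mcg/hr
Concentration = 82 mg ÷ 497 mL = 0.1649899 mg/mL = 164.9899 mcg/mL
Rate = 22516.36 mcg/hr ÷ 164.9899 mcg/mL = 136.4711 mL/hr
Volume infused so far = 136.4711 mL/hr × 0.9 hr = 122.824 mL
Volume remaining = 497 − 122.824 = 374.176 mL
New rate:
Dose = 1 mcg/kg/min × 87.27273 kg = 87.27273 mcg/min
87.27273 mcg/min × 60 min/hr = 5236.364 mcg/hr
Rate = 5236.364 mcg/hr ÷ 164.9899 mcg/mL = 31.73747 mL/hr
Time remaining = 374.176 mL ÷ 31.73747 mL/hr = 11.78972 hr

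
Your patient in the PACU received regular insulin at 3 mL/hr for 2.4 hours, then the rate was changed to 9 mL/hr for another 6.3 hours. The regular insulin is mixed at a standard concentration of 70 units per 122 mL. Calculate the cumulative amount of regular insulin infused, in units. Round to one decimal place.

Concentration = 70 units ÷ 122 mL = 0.5737705 units/mL
Stage 1: 3 mL/hr × 2.4 hr = 7.2 mL → 7.2 mL × 0.5737705 units/mL = 4.131148 units
Stage 2: 9 mL/hr × 6.3 hr = 56.7 mL → 56.7 mL × 0.5737705 units/mL = 32.53279 units
Total = 4.131148 + 32.53279 = 36.66393 units

36.7 units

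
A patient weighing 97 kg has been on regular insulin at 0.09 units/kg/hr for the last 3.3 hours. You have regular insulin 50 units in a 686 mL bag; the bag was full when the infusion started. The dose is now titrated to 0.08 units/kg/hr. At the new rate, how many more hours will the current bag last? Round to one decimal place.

Initial rate:
Dose = 0.09 units/kg/hr × 97 kg = 8.73 units/hr
Concentration = 50 units ÷ 686 mL = 0.0728863 units/mL
Rate = 8.73 units/hr ÷ 0.0728863 units/mL = 119.7756 mL/hr
Volume infused so far = 119.7756 mL/hr × 3.3 hr = 395.2595 mL
Volume remaining = 686 − 395.2595 = 290.7405 mL
New rate:
Dose = 0.08 units/kg/hr × 97 kg = 7.76 units/hr
Rate = 7.76 units/hr ÷ 0.0728863 units/mL = 106.4672 mL/hr
Time remaining = 290.7405 mL ÷ 106.4672 mL/hr = 2.730799 hr

2.7 hours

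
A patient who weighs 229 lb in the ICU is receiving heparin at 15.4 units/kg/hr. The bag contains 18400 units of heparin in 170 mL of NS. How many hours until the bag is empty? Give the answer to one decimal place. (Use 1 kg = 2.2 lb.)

11.5 hours

Weight = 229 lb ÷ 2.2 lb/kg = 104.0909 kg
Dose = 15.4 units/kg/hr × 104.0909 kg = 1603 units/hr
Concentration = 18400 units ÷ 170 mL = 108.2353 units/mL
Rate = 1603 units/hr ÷ 108.2353 units/mL = 14.81033 mL/hr
Duration = 170 mL ÷ 14.81033 mL/hr = 11.47848 hr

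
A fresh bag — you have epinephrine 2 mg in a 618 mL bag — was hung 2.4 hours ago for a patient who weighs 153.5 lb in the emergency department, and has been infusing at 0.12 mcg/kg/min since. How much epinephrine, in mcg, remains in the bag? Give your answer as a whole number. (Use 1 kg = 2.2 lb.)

794 mcg

Weight = 153.5 lb ÷ 2.2 lb/kg = 69.77273 kg
Dose = 0.12 mcg/kg/min × 69.77273 kg = 8.372727 mcg/min
8.372727 mcg/min × 60 min/hr = 502.3636 mcg/hr
Concentration = 2 mg ÷ 618 mL = 0.003236246 mg/mL = 3.236246 mcg/mL
Rate = 502.3636 mcg/hr ÷ 3.236246 mcg/mL = 155.2304 mL/hr
Volume infused = 155.2304 mL/hr × 2.4 hr = 372.5529 mL
Volume remaining = 618 − 372.5529 = 245.4471 mL
Drug remaining = 245.4471 mL × 3.236246 mcg/mL = 794.3273 mcg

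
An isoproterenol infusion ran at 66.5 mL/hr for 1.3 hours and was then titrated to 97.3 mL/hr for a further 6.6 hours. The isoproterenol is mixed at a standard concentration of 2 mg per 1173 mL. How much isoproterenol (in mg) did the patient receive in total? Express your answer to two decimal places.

1.24 mg

Concentration = 2 mg ÷ 1173 mL = 0.00170503 mg/mL
Stage 1: 66.5 mL/hr × 1.3 hr = 86.45 mL → 86.45 mL × 0.00170503 mg/mL = 0.1473998 mg
Stage 2: 97.3 mL/hr × 6.6 hr = 642.18 mL → 642.18 mL × 0.00170503 mg/mL = 1.094936 mg
Total = 0.1473998 + 1.094936 = 1.242336 mg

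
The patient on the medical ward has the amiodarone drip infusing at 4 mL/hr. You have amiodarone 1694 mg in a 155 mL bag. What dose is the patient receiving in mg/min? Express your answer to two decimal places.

Concentration = 1694 mg ÷ 155 mL = 10.92903 mg/mL
Drug rate = 4 mL/hr × 10.92903 mg/mL = 43.71613 mg/hr
43.71613 mg/hr ÷ 60 min/hr = 0.7286022 mg/min

0.73 mg/min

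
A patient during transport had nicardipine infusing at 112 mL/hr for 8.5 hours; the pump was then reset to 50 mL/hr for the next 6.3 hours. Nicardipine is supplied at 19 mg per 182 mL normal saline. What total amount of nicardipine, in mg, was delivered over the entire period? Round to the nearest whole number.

132 mg

Concentration = 19 mg ÷ 182 mL = 0.1043956 mg/mL
Stage 1: 112 mL/hr × 8.5 hr = 952 mL → 952 mL × 0.1043956 mg/mL = 99.38462 mg
Stage 2: 50 mL/hr × 6.3 hr = 315 mL → 315 mL × 0.1043956 mg/mL = 32.88462 mg
Total = 99.38462 + 32.88462 = 132.2692 mg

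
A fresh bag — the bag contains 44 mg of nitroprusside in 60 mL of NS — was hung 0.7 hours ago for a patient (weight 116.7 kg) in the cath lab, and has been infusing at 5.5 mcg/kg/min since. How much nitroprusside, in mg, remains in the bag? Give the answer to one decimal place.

17.0 mg

Dose = 5.5 mcg/kg/min × 116.7 kg = 641.85 mcg/min
641.85 mcg/min × 60 min/hr = 38511 mcg/hr
Concentration = 44 mg ÷ 60 mL = 0.7333333 mg/mL = 733.3333 mcg/mL
Rate = 38511 mcg/hr ÷ 733.3333 mcg/mL = 52.515 mL/hr
Volume infused = 52.515 mL/hr × 0.7 hr = 36.7605 mL
Volume remaining = 60 − 36.7605 = 23.2395 mL
Drug remaining = 23.2395 mL × 733.3333 mcg/mL = 17042.3 mcg = 17.0423 mg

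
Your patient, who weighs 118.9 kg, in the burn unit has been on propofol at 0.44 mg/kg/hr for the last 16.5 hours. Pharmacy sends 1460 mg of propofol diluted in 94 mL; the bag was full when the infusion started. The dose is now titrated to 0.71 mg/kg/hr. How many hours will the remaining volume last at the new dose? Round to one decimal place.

Initial rate:
Dose = 0.44 mg/kg/hr × 118.9 kg = 52.316 mg/hr
Concentration = 1460 mg ÷ 94 mL = 15.53191 mg/mL
Rate = 52.316 mg/hr ÷ 15.53191 mg/mL = 3.36829 mL/hr
Volume infused so far = 3.36829 mL/hr × 16.5 hr = 55.57679 mL
Volume remaining = 94 − 55.57679 = 38.42321 mL
New rate:
Dose = 0.71 mg/kg/hr × 118.9 kg = 84.419 mg/hr
Rate = 84.419 mg/hr ÷ 15.53191 mg/mL = 5.435196 mL/hr
Time remaining = 38.42321 mL ÷ 5.435196 mL/hr = 7.069333 hr

7.1 hours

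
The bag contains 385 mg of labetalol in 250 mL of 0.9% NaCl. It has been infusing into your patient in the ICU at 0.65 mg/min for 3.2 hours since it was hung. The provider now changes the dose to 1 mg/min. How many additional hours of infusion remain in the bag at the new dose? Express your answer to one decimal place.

Initial rate:
0.65 mg/min × 60 min/hr = 39 mg/hr
Concentration = 385 mg ÷ 250 mL = 1.54 mg/mL
Rate = 39 mg/hr ÷ 1.54 mg/mL = 25.32468 mL/hr
Volume infused so far = 25.32468 mL/hr × 3.2 hr = 81.03896 mL
Volume remaining = 250 − 81.03896 = 168.961 mL
New rate:
1 mg/min × 60 min/hr = 60 mg/hr
Rate = 60 mg/hr ÷ 1.54 mg/mL = 38.96104 mL/hr
Time remaining = 168.961 mL ÷ 38.96104 mL/hr = 4.336667 hr

4.3 hours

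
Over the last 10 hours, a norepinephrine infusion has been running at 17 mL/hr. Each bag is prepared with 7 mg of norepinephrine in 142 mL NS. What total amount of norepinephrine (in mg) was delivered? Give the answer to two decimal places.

8.38 mg

Concentration = 7 mg ÷ 142 mL = 0.04929577 mg/mL = 49.29577 mcg/mL
Drug rate = 17 mL/hr × 49.29577 mcg/mL = 838.0282 mcg/hr
Total = 838.0282 mcg/hr × 10 hr = 8380.282 mcg = 8.380282 mg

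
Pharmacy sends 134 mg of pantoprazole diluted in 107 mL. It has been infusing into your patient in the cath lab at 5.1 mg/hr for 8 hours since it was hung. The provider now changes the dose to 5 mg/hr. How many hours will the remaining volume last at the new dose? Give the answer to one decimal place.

Initial rate:
Concentration = 134 mg ÷ 107 mL = 1.252336 mg/mL
Rate = 5.1 mg/hr ÷ 1.252336 mg/mL = 4.072388 mL/hr
Volume infused so far = 4.072388 mL/hr × 8 hr = 32.5791 mL
Volume remaining = 107 − 32.5791 = 74.4209 mL
New rate:
Rate = 5 mg/hr ÷ 1.252336 mg/mL = 3.992537 mL/hr
Time remaining = 74.4209 mL ÷ 3.992537 mL/hr = 18.64 hr

18.6 hours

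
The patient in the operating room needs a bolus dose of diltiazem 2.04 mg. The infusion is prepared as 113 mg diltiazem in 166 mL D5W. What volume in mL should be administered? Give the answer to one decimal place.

3.0 mL

Concentration = 113 mg ÷ 166 mL = 0.6807229 mg/mL
Volume = 2.04 mg ÷ 0.6807229 mg/mL = 2.996814 mL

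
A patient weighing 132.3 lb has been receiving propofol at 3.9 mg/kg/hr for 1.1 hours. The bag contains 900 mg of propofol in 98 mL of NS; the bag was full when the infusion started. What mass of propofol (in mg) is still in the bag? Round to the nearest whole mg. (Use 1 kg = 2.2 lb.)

Weight = 132.3 lb ÷ 2.2 lb/kg = 60.13636 kg
Dose = 3.9 mg/kg/hr × 60.13636 kg = 234.5318 mg/hr
Concentration = 900 mg ÷ 98 mL = 9.183673 mg/mL
Rate = 234.5318 mg/hr ÷ 9.183673 mg/mL = 25.53791 mL/hr
Volume infused = 25.53791 mL/hr × 1.1 hr = 28.0917 mL
Volume remaining = 98 − 28.0917 = 69.9083 mL
Drug remaining = 69.9083 mL × 9.183673 mg/mL = 642.015 mg

642 mg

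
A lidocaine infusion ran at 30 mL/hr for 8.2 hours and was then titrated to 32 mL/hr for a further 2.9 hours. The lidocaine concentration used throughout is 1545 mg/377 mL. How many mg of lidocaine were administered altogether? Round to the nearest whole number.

1388 mg

Concentration = 1545 mg ÷ 377 mL = 4.098143 mg/mL
Stage 1: 30 mL/hr × 8.2 hr = 246 mL → 246 mL × 4.098143 mg/mL = 1008.143 mg
Stage 2: 32 mL/hr × 2.9 hr = 92.8 mL → 92.8 mL × 4.098143 mg/mL = 380.3077 mg
Total = 1008.143 + 380.3077 = 1388.451 mg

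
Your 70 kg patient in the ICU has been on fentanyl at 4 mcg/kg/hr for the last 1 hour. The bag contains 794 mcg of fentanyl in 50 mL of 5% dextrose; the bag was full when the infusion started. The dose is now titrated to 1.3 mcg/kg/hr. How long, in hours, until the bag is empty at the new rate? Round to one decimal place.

Initial rate:
Dose = 4 mcg/kg/hr × 70 kg = 280 mcg/hr
Concentration = 794 mcg ÷ 50 mL = 15.88 mcg/mL
Rate = 280 mcg/hr ÷ 15.88 mcg/mL = 17.63224 mL/hr
Volume infused so far = 17.63224 mL/hr × 1 hr = 17.63224 mL
Volume remaining = 50 − 17.63224 = 32.36776 mL
New rate:
Dose = 1.3 mcg/kg/hr × 70 kg = 91 mcg/hr
Rate = 91 mcg/hr ÷ 15.88 mcg/mL = 5.730479 mL/hr
Time remaining = 32.36776 mL ÷ 5.730479 mL/hr = 5.648352 hr

5.6 hours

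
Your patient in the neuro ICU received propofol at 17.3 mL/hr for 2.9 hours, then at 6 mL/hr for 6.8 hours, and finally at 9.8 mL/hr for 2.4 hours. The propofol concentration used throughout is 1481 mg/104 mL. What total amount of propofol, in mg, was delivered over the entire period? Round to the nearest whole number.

Concentration = 1481 mg ÷ 104 mL = 14.24038 mg/mL
Stage 1: 17.3 mL/hr × 2.9 hr = 50.17 mL → 50.17 mL × 14.24038 mg/mL = 714.4401 mg
Stage 2: 6 mL/hr × 6.8 hr = 40.8 mL → 40.8 mL × 14.24038 mg/mL = 581.0077 mg
Stage 3: 9.8 mL/hr × 2.4 hr = 23.52 mL → 23.52 mL × 14.24038 mg/mL = 334.9338 mg
Total = 714.4401 + 581.0077 + 334.9338 = 1630.382 mg

1630 mg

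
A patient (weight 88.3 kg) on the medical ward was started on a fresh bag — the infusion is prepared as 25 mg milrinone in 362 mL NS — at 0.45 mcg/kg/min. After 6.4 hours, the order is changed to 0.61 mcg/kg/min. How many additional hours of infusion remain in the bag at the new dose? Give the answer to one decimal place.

3.0 hours

Initial rate:
Dose = 0.45 mcg/kg/min × 88.3 kg = 39.735 mcg/min
39.735 mcg/min × 60 min/hr = 2384.1 mcg/hr
Concentration = 25 mg ÷ 362 mL = 0.06906077 mg/mL = 69.06077 mcg/mL
Rate = 2384.1 mcg/hr ÷ 69.06077 mcg/mL = 34.52177 mL/hr
Volume infused so far = 34.52177 mL/hr × 6.4 hr = 220.9393 mL
Volume remaining = 362 − 220.9393 = 141.0607 mL
New rate:
Dose = 0.61 mcg/kg/min × 88.3 kg = 53.863 mcg/min
53.863 mcg/min × 60 min/hr = 3231.78 mcg/hr
Rate = 3231.78 mcg/hr ÷ 69.06077 mcg/mL = 46.79617 mL/hr
Time remaining = 141.0607 mL ÷ 46.79617 mL/hr = 3.014364 hr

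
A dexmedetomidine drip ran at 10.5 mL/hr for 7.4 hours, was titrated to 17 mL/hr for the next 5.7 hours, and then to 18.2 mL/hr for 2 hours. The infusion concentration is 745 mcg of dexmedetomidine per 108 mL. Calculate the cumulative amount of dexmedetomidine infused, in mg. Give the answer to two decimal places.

1.46 mg

Concentration = 745 mcg ÷ 108 mL = 6.898148 mcg/mL
Stage 1: 10.5 mL/hr × 7.4 hr = 77.7 mL → 77.7 mL × 6.898148 mcg/mL = 535.9861 mcg
Stage 2: 17 mL/hr × 5.7 hr = 96.9 mL → 96.9 mL × 6.898148 mcg/mL = 668.4306 mcg
Stage 3: 18.2 mL/hr × 2 hr = 36.4 mL → 36.4 mL × 6.898148 mcg/mL = 251.0926 mcg
Total = 535.9861 + 668.4306 + 251.0926 = 1455.509 mcg = 1.455509 mg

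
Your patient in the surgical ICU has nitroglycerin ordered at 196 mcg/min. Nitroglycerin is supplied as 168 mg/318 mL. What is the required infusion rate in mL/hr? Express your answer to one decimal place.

196 mcg/min × 60 min/hr = 11760 mcg/hr
Concentration = 168 mg ÷ 318 mL = 0.5283019 mg/mL = 528.3019 mcg/mL
Rate = 11760 mcg/hr ÷ 528.3019 mcg/mL = 22.26 mL/hr

22.3 mL/hr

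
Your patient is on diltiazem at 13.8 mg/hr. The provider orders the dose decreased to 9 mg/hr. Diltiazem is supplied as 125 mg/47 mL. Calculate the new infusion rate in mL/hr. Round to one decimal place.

Concentration = 125 mg ÷ 47 mL = 2.659574 mg/mL
Rate = 9 mg/hr ÷ 2.659574 mg/mL = 3.384 mL/hr

3.4 mL/hr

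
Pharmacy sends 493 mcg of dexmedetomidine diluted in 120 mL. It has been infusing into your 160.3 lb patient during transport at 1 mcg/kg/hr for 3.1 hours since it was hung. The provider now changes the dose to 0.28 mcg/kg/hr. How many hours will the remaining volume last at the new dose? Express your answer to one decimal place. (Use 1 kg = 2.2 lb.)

Initial rate:
Weight = 160.3 lb ÷ 2.2 lb/kg = 72.86364 kg
Dose = 1 mcg/kg/hr × 72.86364 kg = 72.86364 mcg/hr
Concentration = 493 mcg ÷ 120 mL = 4.108333 mcg/mL
Rate = 72.86364 mcg/hr ÷ 4.108333 mcg/mL = 17.73557 mL/hr
Volume infused so far = 17.73557 mL/hr × 3.1 hr = 54.98027 mL
Volume remaining = 120 − 54.98027 = 65.01973 mL
New rate:
Dose = 0.28 mcg/kg/hr × 72.86364 kg = 20.40182 mcg/hr
Rate = 20.40182 mcg/hr ÷ 4.108333 mcg/mL = 4.96596 mL/hr
Time remaining = 65.01973 mL ÷ 4.96596 mL/hr = 13.09308 hr

13.1 hours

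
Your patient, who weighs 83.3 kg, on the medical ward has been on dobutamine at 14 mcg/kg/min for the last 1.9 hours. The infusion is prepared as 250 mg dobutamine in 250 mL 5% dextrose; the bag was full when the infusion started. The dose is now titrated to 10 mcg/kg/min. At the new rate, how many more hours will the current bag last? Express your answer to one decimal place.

2.3 hours

Initial rate:
Dose = 14 mcg/kg/min × 83.3 kg = 1166.2 mcg/min
1166.2 mcg/min × 60 min/hr = 69972 mcg/hr
Concentration = 250 mg ÷ 250 mL = 1 mg/mL = 1000 mcg/mL
Rate = 69972 mcg/hr ÷ 1000 mcg/mL = 69.972 mL/hr
Volume infused so far = 69.972 mL/hr × 1.9 hr = 132.9468 mL
Volume remaining = 250 − 132.9468 = 117.0532 mL
New rate:
Dose = 10 mcg/kg/min × 83.3 kg = 833 mcg/min
833 mcg/min × 60 min/hr = 49980 mcg/hr
Rate = 49980 mcg/hr ÷ 1000 mcg/mL = 49.98 mL/hr
Time remaining = 117.0532 mL ÷ 49.98 mL/hr = 2.342001 hr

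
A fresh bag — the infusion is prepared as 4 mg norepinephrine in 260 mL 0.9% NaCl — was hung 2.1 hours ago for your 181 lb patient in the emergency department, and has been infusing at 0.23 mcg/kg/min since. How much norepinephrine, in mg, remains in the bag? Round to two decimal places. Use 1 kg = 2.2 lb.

1.62 mg

Weight = 181 lb ÷ 2.2 lb/kg = 82.27273 kg
Dose = 0.23 mcg/kg/min × 82.27273 kg = 18.92273 mcg/min
18.92273 mcg/min × 60 min/hr = 1135.364 mcg/hr
Concentration = 4 mg ÷ 260 mL = 0.01538462 mg/mL = 15.38462 mcg/mL
Rate = 1135.364 mcg/hr ÷ 15.38462 mcg/mL = 73.79864 mL/hr
Volume infused = 73.79864 mL/hr × 2.1 hr = 154.9771 mL
Volume remaining = 260 − 154.9771 = 105.0229 mL
Drug remaining = 105.0229 mL × 15.38462 mcg/mL = 1615.736 mcg = 1.615736 mg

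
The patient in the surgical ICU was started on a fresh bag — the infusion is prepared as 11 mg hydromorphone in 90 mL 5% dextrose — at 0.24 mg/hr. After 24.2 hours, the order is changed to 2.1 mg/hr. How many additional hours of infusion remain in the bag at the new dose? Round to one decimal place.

2.5 hours

Initial rate:
Concentration = 11 mg ÷ 90 mL = 0.1222222 mg/mL
Rate = 0.24 mg/hr ÷ 0.1222222 mg/mL = 1.963636 mL/hr
Volume infused so far = 1.963636 mL/hr × 24.2 hr = 47.52 mL
Volume remaining = 90 − 47.52 = 42.48 mL
New rate:
Rate = 2.1 mg/hr ÷ 0.1222222 mg/mL = 17.18182 mL/hr
Time remaining = 42.48 mL ÷ 17.18182 mL/hr = 2.472381 hr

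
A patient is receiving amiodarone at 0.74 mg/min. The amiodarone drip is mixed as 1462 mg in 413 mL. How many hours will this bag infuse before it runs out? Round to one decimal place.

32.9 hours

0.74 mg/min × 60 min/hr = 44.4 mg/hr
Concentration = 1462 mg ÷ 413 mL = 3.539952 mg/mL
Rate = 44.4 mg/hr ÷ 3.539952 mg/mL = 12.54254 mL/hr
Duration = 413 mL ÷ 12.54254 mL/hr = 32.92793 hr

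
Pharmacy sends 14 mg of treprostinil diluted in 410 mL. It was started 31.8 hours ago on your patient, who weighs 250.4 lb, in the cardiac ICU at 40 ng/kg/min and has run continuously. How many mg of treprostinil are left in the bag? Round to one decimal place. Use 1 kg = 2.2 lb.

Weight = 250.4 lb ÷ 2.2 lb/kg = 113.8182 kg
Dose = 40 ng/kg/min × 113.8182 kg = 4552.727 ng/min
4552.727 ng/min × 60 min/hr = 273163.6 ng/hr
Concentration = 14 mg ÷ 410 mL = 0.03414634 mg/mL = 34146.34 ng/mL
Rate = 273163.6 ng/hr ÷ 34146.34 ng/mL = 7.999792 mL/hr
Volume infused = 7.999792 mL/hr × 31.8 hr = 254.3934 mL
Volume remaining = 410 − 254.3934 = 155.6066 mL
Drug remaining = 155.6066 mL × 34146.34 ng/mL = 5313396 ng = 5.313396 mg

5.3 mg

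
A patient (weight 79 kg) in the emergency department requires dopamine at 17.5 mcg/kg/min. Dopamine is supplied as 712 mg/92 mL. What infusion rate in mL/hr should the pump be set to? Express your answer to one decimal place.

10.7 mL/hr

Dose = 17.5 mcg/kg/min × 79 kg = 1382.5 mcg/min
1382.5 mcg/min × 60 min/hr = 82950 mcg/hr
Concentration = 712 mg ÷ 92 mL = 7.73913 mg/mL = 7739.13 mcg/mL
Rate = 82950 mcg/hr ÷ 7739.13 mcg/mL = 10.71826 mL/hr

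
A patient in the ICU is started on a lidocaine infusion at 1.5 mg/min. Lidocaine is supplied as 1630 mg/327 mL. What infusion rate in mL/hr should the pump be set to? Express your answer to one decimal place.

18.1 mL/hr

1.5 mg/min × 60 min/hr = 90 mg/hr
Concentration = 1630 mg ÷ 327 mL = 4.984709 mg/mL
Rate = 90 mg/hr ÷ 4.984709 mg/mL = 18.05521 mL/hr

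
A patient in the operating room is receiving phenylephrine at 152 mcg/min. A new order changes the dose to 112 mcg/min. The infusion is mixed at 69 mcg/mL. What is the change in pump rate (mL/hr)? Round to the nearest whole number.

35 mL/hr

At the current dose:
152 mcg/min × 60 min/hr = 9120 mcg/hr
Rate = 9120 mcg/hr ÷ 69 mcg/mL = 132.1739 mL/hr
At the new dose:
112 mcg/min × 60 min/hr = 6720 mcg/hr
Rate = 6720 mcg/hr ÷ 69 mcg/mL = 97.3913 mL/hr
Change = 97.3913 − 132.1739 = -34.78261 mL/hr → 34.78261 mL/hr decrease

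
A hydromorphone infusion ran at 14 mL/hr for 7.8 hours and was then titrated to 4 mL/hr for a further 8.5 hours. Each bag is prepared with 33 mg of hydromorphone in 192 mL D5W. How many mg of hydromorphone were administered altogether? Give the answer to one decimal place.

24.6 mg

Concentration = 33 mg ÷ 192 mL = 0.171875 mg/mL
Stage 1: 14 mL/hr × 7.8 hr = 109.2 mL → 109.2 mL × 0.171875 mg/mL = 18.76875 mg
Stage 2: 4 mL/hr × 8.5 hr = 34 mL → 34 mL × 0.171875 mg/mL = 5.84375 mg
Total = 18.76875 + 5.84375 = 24.6125 mg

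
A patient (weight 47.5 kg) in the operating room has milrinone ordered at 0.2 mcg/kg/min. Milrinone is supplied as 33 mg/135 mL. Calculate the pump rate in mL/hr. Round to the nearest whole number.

Dose = 0.2 mcg/kg/min × 47.5 kg = 9.5 mcg/min
9.5 mcg/min × 60 min/hr = 570 mcg/hr
Concentration = 33 mg ÷ 135 mL = 0.2444444 mg/mL = 244.4444 mcg/mL
Rate = 570 mcg/hr ÷ 244.4444 mcg/mL = 2.331818 mL/hr

2 mL/hr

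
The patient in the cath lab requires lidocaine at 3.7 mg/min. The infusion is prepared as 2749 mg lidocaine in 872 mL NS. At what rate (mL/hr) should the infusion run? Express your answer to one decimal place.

3.7 mg/min × 60 min/hr = 222 mg/hr
Concentration = 2749 mg ÷ 872 mL = 3.152523 mg/mL
Rate = 222 mg/hr ÷ 3.152523 mg/mL = 70.41979 mL/hr

70.4 mL/hr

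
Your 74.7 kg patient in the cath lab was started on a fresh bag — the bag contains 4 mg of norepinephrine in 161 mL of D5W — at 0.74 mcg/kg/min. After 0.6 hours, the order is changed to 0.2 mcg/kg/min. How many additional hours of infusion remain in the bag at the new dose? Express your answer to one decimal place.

2.2 hours

Initial rate:
Dose = 0.74 mcg/kg/min × 74.7 kg = 55.278 mcg/min
55.278 mcg/min × 60 min/hr = 3316.68 mcg/hr
Concentration = 4 mg ÷ 161 mL = 0.02484472 mg/mL = 24.84472 mcg/mL
Rate = 3316.68 mcg/hr ÷ 24.84472 mcg/mL = 133.4964 mL/hr
Volume infused so far = 133.4964 mL/hr × 0.6 hr = 80.09782 mL
Volume remaining = 161 − 80.09782 = 80.90218 mL
New rate:
Dose = 0.2 mcg/kg/min × 74.7 kg = 14.94 mcg/min
14.94 mcg/min × 60 min/hr = 896.4 mcg/hr
Rate = 896.4 mcg/hr ÷ 24.84472 mcg/mL = 36.0801 mL/hr
Time remaining = 80.90218 mL ÷ 36.0801 mL/hr = 2.242294 hr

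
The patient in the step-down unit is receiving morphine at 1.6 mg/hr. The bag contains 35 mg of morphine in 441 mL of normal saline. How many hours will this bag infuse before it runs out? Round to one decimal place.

21.9 hours

Concentration = 35 mg ÷ 441 mL = 0.07936508 mg/mL
Rate = 1.6 mg/hr ÷ 0.07936508 mg/mL = 20.16 mL/hr
Duration = 441 mL ÷ 20.16 mL/hr = 21.875 hr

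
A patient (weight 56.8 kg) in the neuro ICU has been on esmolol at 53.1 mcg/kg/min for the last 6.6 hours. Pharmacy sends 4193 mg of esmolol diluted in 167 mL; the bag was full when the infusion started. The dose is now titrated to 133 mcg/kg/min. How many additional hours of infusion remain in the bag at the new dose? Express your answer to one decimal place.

Initial rate:
Dose = 53.1 mcg/kg/min × 56.8 kg = 3016.08 mcg/min
3016.08 mcg/min × 60 min/hr = 180964.8 mcg/hr
Concentration = 4193 mg ÷ 167 mL = 25.10778 mg/mL = 25107.78 mcg/mL
Rate = 180964.8 mcg/hr ÷ 25107.78 mcg/mL = 7.207518 mL/hr
Volume infused so far = 7.207518 mL/hr × 6.6 hr = 47.56962 mL
Volume remaining = 167 − 47.56962 = 119.4304 mL
New rate:
Dose = 133 mcg/kg/min × 56.8 kg = 7554.4 mcg/min
7554.4 mcg/min × 60 min/hr = 453264 mcg/hr
Rate = 453264 mcg/hr ÷ 25107.78 mcg/mL = 18.05273 mL/hr
Time remaining = 119.4304 mL ÷ 18.05273 mL/hr = 6.615642 hr

6.6 hours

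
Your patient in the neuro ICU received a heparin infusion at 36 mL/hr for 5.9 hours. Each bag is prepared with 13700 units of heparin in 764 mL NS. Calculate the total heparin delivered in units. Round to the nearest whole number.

Concentration = 13700 units ÷ 764 mL = 17.93194 units/mL
Drug rate = 36 mL/hr × 17.93194 units/mL = 645.5497 units/hr
Total = 645.5497 units/hr × 5.9 hr = 3808.743 units

3809 units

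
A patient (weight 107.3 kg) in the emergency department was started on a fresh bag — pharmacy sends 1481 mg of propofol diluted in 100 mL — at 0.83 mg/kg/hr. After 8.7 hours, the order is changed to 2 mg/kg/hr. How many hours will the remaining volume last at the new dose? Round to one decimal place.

3.3 hours

Initial rate:
Dose = 0.83 mg/kg/hr × 107.3 kg = 89.059 mg/hr
Concentration = 1481 mg ÷ 100 mL = 14.81 mg/mL
Rate = 89.059 mg/hr ÷ 14.81 mg/mL = 6.013437 mL/hr
Volume infused so far = 6.013437 mL/hr × 8.7 hr = 52.3169 mL
Volume remaining = 100 − 52.3169 = 47.6831 mL
New rate:
Dose = 2 mg/kg/hr × 107.3 kg = 214.6 mg/hr
Rate = 214.6 mg/hr ÷ 14.81 mg/mL = 14.49021 mL/hr
Time remaining = 47.6831 mL ÷ 14.49021 mL/hr = 3.290712 hr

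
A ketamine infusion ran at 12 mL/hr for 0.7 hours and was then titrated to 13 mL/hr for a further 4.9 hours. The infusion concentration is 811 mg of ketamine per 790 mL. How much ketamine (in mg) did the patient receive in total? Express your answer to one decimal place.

74.0 mg

Concentration = 811 mg ÷ 790 mL = 1.026582 mg/mL
Stage 1: 12 mL/hr × 0.7 hr = 8.4 mL → 8.4 mL × 1.026582 mg/mL = 8.623291 mg
Stage 2: 13 mL/hr × 4.9 hr = 63.7 mL → 63.7 mL × 1.026582 mg/mL = 65.39329 mg
Total = 8.623291 + 65.39329 = 74.01658 mg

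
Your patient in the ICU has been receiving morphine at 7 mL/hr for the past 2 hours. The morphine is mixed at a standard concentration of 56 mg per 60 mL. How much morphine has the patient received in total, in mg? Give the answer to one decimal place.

13.1 mg

Concentration = 56 mg ÷ 60 mL = 0.9333333 mg/mL
Drug rate = 7 mL/hr × 0.9333333 mg/mL = 6.533333 mg/hr
Total = 6.533333 mg/hr × 2 hr = 13.06667 mg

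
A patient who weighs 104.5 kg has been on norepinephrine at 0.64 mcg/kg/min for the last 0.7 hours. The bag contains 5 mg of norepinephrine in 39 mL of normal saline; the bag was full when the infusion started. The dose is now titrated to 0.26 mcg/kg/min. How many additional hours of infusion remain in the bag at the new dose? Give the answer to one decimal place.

1.3 hours

Initial rate:
Dose = 0.64 mcg/kg/min × 104.5 kg = 66.88 mcg/min
66.88 mcg/min × 60 min/hr = 4012.8 mcg/hr
Concentration = 5 mg ÷ 39 mL = 0.1282051 mg/mL = 128.2051 mcg/mL
Rate = 4012.8 mcg/hr ÷ 128.2051 mcg/mL = 31.29984 mL/hr
Volume infused so far = 31.29984 mL/hr × 0.7 hr = 21.90989 mL
Volume remaining = 39 − 21.90989 = 17.09011 mL
New rate:
Dose = 0.26 mcg/kg/min × 104.5 kg = 27.17 mcg/min
27.17 mcg/min × 60 min/hr = 1630.2 mcg/hr
Rate = 1630.2 mcg/hr ÷ 128.2051 mcg/mL = 12.71556 mL/hr
Time remaining = 17.09011 mL ÷ 12.71556 mL/hr = 1.344031 hr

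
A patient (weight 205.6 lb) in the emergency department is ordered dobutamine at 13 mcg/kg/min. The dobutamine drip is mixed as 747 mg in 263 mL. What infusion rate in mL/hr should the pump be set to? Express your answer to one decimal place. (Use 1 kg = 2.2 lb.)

25.7 mL/hr

Weight = 205.6 lb ÷ 2.2 lb/kg = 93.45455 kg
Dose = 13 mcg/kg/min × 93.45455 kg = 1214.909 mcg/min
1214.909 mcg/min × 60 min/hr = 72894.55 mcg/hr
Concentration = 747 mg ÷ 263 mL = 2.840304 mg/mL = 2840.304 mcg/mL
Rate = 72894.55 mcg/hr ÷ 2840.304 mcg/mL = 25.66434 mL/hr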